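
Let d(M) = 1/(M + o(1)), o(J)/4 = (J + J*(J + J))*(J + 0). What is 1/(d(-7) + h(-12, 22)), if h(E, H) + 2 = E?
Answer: -5/69 ≈ -0.072464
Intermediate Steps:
h(E, H) = -2 + E
o(J) = 4*J*(J + 2*J²) (o(J) = 4*((J + J*(J + J))*(J + 0)) = 4*((J + J*(2*J))*J) = 4*((J + 2*J²)*J) = 4*(J*(J + 2*J²)) = 4*J*(J + 2*J²))
d(M) = 1/(12 + M) (d(M) = 1/(M + 1²*(4 + 8*1)) = 1/(M + 1*(4 + 8)) = 1/(M + 1*12) = 1/(M + 12) = 1/(12 + M))
1/(d(-7) + h(-12, 22)) = 1/(1/(12 - 7) + (-2 - 12)) = 1/(1/5 - 14) = 1/(⅕ - 14) = 1/(-69/5) = -5/69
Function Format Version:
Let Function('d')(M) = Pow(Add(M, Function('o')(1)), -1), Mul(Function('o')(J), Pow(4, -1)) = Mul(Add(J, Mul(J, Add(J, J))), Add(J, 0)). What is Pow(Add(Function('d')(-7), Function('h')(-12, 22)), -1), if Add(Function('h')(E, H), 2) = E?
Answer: Rational(-5, 69) ≈ -0.072464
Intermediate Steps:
Function('h')(E, H) = Add(-2, E)
Function('o')(J) = Mul(4, J, Add(J, Mul(2, Pow(J, 2)))) (Function('o')(J) = Mul(4, Mul(Add(J, Mul(J, Add(J, J))), Add(J, 0))) = Mul(4, Mul(Add(J, Mul(J, Mul(2, J))), J)) = Mul(4, Mul(Add(J, Mul(2, Pow(J, 2))), J)) = Mul(4, Mul(J, Add(J, Mul(2, Pow(J, 2))))) = Mul(4, J, Add(J, Mul(2, Pow(J, 2)))))
Function('d')(M) = Pow(Add(12, M), -1) (Function('d')(M) = Pow(Add(M, Mul(Pow(1, 2), Add(4, Mul(8, 1)))), -1) = Pow(Add(M, Mul(1, Add(4, 8))), -1) = Pow(Add(M, Mul(1, 12)), -1) = Pow(Add(M, 12), -1) = Pow(Add(12, M), -1))
Pow(Add(Function('d')(-7), Function('h')(-12, 22)), -1) = Pow(Add(Pow(Add(12, -7), -1), Add(-2, -12)), -1) = Pow(Add(Pow(5, -1), -14), -1) = Pow(Add(Rational(1, 5), -14), -1) = Pow(Rational(-69, 5), -1) = Rational(-5, 69)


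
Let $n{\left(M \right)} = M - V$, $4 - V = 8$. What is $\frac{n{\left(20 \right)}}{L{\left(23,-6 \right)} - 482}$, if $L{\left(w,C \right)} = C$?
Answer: $- \frac{3}{61} \approx -0.04918$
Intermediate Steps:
$V = -4$ ($V = 4 - 8 = -4$)
$n{\left(M \right)} = 4 + M$ ($n{\left(M \right)} = M - -4 = M + 4 = 4 + M$)
$\frac{n{\left(20 \right)}}{L{\left(23,-6 \right)} - 482} = \frac{4 + 20}{-6 - 482} = \frac{24}{-488} = 24 \left(- \frac{1}{488}\right) = - \frac{3}{61}$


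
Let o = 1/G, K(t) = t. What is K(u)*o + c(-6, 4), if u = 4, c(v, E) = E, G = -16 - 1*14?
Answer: 58/15 ≈ 3.8667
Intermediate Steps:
G = -30 (G = -16 - 14 = -30)
o = -1/30 (o = 1/(-30) = -1/30 ≈ -0.033333)
K(u)*o + c(-6, 4) = 4*(-1/30) + 4 = -2/15 + 4 = 58/15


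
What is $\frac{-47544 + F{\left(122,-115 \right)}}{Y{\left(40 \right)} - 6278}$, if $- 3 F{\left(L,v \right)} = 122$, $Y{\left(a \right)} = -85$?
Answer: $\frac{142754}{19089} \approx 7.4783$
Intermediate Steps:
$F{\left(L,v \right)} = - \frac{122}{3}$ ($F{\left(L,v \right)} = \left(- \frac{1}{3}\right) 122 = - \frac{122}{3}$)
$\frac{-47544 + F{\left(122,-115 \right)}}{Y{\left(40 \right)} - 6278} = \frac{-47544 - \frac{122}{3}}{-85 - 6278} = - \frac{142754}{3 \left(-6363\right)} = \left(- \frac{142754}{3}\right) \left(- \frac{1}{6363}\right) = \frac{142754}{19089}$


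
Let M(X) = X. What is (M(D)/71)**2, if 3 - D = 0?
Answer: 9/5041 ≈ 0.0017854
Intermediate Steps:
D = 3 (D = 3 - 1*0 = 3 + 0 = 3)
(M(D)/71)**2 = (3/71)**2 = 9/5041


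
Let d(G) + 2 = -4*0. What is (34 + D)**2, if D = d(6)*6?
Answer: 484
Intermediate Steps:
d(G) = -2 (d(G) = -2 - 4*0 = -2 + 0 = -2)
D = -12 (D = -2*6 = -12)
(34 + D)**2 = (34 - 12)**2 = 22**2 = 484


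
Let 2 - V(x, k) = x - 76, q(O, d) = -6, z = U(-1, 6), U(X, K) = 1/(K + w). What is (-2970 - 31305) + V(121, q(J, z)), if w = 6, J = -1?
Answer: -34318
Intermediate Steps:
U(X, K) = 1/(6 + K) (U(X, K) = 1/(K + 6) = 1/(6 + K))
z = 1/12 (z = 1/(6 + 6) = 1/12 ≈ 0.083333)
V(x, k) = 78 - x (V(x, k) = 2 - (x - 76) = 2 - (-76 + x) = 2 + (76 - x) = 78 - x)
(-2970 - 31305) + V(121, q(J, z)) = (-2970 - 31305) + (78 - 1*121) = -34275 + (78 - 121) = -34275 - 43 = -34318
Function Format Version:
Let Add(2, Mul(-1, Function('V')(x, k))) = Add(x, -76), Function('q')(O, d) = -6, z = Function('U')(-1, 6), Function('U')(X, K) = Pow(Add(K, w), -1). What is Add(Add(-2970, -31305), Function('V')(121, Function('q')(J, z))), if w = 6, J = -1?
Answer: -34318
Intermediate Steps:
Function('U')(X, K) = Pow(Add(6, K), -1) (Function('U')(X, K) = Pow(Add(K, 6), -1) = Pow(Add(6, K), -1))
z = Rational(1, 12) (z = Pow(Add(6, 6), -1) = Pow(12, -1) = Rational(1, 12) ≈ 0.083333)
Function('V')(x, k) = Add(78, Mul(-1, x)) (Function('V')(x, k) = Add(2, Mul(-1, Add(x, -76))) = Add(2, Mul(-1, Add(-76, x))) = Add(2, Add(76, Mul(-1, x))) = Add(78, Mul(-1, x)))
Add(Add(-2970, -31305), Function('V')(121, Function('q')(J, z))) = Add(Add(-2970, -31305), Add(78, Mul(-1, 121))) = Add(-34275, Add(78, -121)) = Add(-34275, -43) = -34318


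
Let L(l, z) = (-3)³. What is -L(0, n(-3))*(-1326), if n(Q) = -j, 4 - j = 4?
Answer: -35802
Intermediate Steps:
j = 0 (j = 4 - 1*4 = 4 - 4 = 0)
n(Q) = 0 (n(Q) = -1*0 = 0)
L(l, z) = -27
-L(0, n(-3))*(-1326) = -(-27)*(-1326) = -1*35802 = -35802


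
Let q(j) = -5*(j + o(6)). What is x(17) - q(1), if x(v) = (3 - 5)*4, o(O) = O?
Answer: 27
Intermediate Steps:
q(j) = -30 - 5*j (q(j) = -5*(j + 6) = -5*(6 + j) = -30 - 5*j)
x(v) = -8 (x(v) = -2*4 = -8)
x(17) - q(1) = -8 - (-30 - 5*1) = -8 - (-30 - 5) = -8 - 1*(-35) = -8 + 35 = 27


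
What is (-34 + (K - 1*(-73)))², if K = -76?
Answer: 1369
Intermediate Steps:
(-34 + (K - 1*(-73)))² = (-34 + (-76 - 1*(-73)))² = (-34 + (-76 + 73))² = (-34 - 3)² = (-37)² = 1369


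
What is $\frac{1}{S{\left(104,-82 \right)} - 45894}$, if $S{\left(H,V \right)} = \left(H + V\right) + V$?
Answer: $- \frac{1}{45954} \approx -2.1761 \cdot 10^{-5}$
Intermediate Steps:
$S{\left(H,V \right)} = H + 2 V$
$\frac{1}{S{\left(104,-82 \right)} - 45894} = \frac{1}{\left(104 + 2 \left(-82\right)\right) - 45894} = \frac{1}{\left(104 - 164\right) - 45894} = \frac{1}{-60 - 45894} = \frac{1}{-45954} = - \frac{1}{45954}$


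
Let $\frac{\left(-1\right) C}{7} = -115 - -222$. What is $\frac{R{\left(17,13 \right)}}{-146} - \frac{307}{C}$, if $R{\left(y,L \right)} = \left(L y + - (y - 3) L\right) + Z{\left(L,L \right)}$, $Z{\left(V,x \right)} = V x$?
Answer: $- \frac{55485}{54677} \approx -1.0148$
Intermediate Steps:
$C = -749$ ($C = - 7 \left(-115 - -222\right) = - 7 \left(-115 + 222\right) = \left(-7\right) 107 = -749$)
$R{\left(y,L \right)} = L^{2} + L y + L \left(3 - y\right)$ ($R{\left(y,L \right)} = \left(L y + - (y - 3) L\right) + L L = \left(L y + - (-3 + y) L\right) + L^{2} = \left(L y + \left(3 - y\right) L\right) + L^{2} = \left(L y + L \left(3 - y\right)\right) + L^{2} = L^{2} + L y + L \left(3 - y\right)$)
$\frac{R{\left(17,13 \right)}}{-146} - \frac{307}{C} = \frac{13 \left(3 + 13\right)}{-146} - \frac{307}{-749} = 13 \cdot 16 \left(- \frac{1}{146}\right) - - \frac{307}{749} = 208 \left(- \frac{1}{146}\right) + \frac{307}{749} = - \frac{104}{73} + \frac{307}{749} = - \frac{55485}{54677}$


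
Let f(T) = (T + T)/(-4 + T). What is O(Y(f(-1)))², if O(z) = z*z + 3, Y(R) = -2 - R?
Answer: 47961/625 ≈ 76.738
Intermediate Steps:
f(T) = 2*T/(-4 + T) (f(T) = (2*T)/(-4 + T) = 2*T/(-4 + T))
O(z) = 3 + z² (O(z) = z² + 3 = 3 + z²)
O(Y(f(-1)))² = (3 + (-2 - 2*(-1)/(-4 - 1))²)² = (3 + (-2 - 2*(-1)/(-5))²)² = (3 + (-2 - 2*(-1)*(-1)/5)²)² = (3 + (-2 - 1*⅖)²)² = (3 + (-2 - ⅖)²)² = (3 + (-12/5)²)² = (3 + 144/25)² = (219/25)² = 47961/625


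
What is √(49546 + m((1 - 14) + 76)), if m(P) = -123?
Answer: √49423 ≈ 222.31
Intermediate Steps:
√(49546 + m((1 - 14) + 76)) = √(49546 - 123) = √49423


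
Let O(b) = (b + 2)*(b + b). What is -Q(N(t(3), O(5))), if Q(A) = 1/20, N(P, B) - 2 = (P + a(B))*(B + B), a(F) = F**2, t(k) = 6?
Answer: -1/20 ≈ -0.050000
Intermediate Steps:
O(b) = 2*b*(2 + b) (O(b) = (2 + b)*(2*b) = 2*b*(2 + b))
N(P, B) = 2 + 2*B*(P + B**2) (N(P, B) = 2 + (P + B**2)*(B + B) = 2 + (P + B**2)*(2*B) = 2 + 2*B*(P + B**2))
Q(A) = 1/20
-Q(N(t(3), O(5))) = -1*1/20 = -1/20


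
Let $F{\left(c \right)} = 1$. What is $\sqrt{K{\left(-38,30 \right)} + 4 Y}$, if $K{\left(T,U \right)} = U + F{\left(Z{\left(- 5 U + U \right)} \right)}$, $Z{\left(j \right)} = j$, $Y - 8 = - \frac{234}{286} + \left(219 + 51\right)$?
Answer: $\frac{3 \sqrt{15323}}{11} \approx 33.76$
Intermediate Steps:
$Y = \frac{3049}{11}$ ($Y = 8 + \left(- \frac{234}{286} + \left(219 + 51\right)\right) = 8 + \left(\left(-234\right) \frac{1}{286} + 270\right) = 8 + \left(- \frac{9}{11} + 270\right) = 8 + \frac{2961}{11} = \frac{3049}{11} \approx 277.18$)
$K{\left(T,U \right)} = 1 + U$ ($K{\left(T,U \right)} = U + 1 = 1 + U$)
$\sqrt{K{\left(-38,30 \right)} + 4 Y} = \sqrt{\left(1 + 30\right) + 4 \cdot \frac{3049}{11}} = \sqrt{31 + \frac{12196}{11}} = \sqrt{\frac{12537}{11}} = \frac{3 \sqrt{15323}}{11}$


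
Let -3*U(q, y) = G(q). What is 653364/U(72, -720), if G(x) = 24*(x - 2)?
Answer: -163341/140 ≈ -1166.7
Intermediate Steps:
G(x) = -48 + 24*x (G(x) = 24*(-2 + x) = -48 + 24*x)
U(q, y) = 16 - 8*q (U(q, y) = -(-48 + 24*q)/3 = 16 - 8*q)
653364/U(72, -720) = 653364/(16 - 8*72) = 653364/(16 - 576) = 653364/(-560) = 653364*(-1/560) = -163341/140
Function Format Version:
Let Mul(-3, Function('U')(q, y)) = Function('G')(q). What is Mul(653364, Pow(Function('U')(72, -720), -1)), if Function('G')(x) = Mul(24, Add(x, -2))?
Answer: Rational(-163341, 140) ≈ -1166.7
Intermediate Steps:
Function('G')(x) = Add(-48, Mul(24, x)) (Function('G')(x) = Mul(24, Add(-2, x)) = Add(-48, Mul(24, x)))
Function('U')(q, y) = Add(16, Mul(-8, q)) (Function('U')(q, y) = Mul(Rational(-1, 3), Add(-48, Mul(24, q))) = Add(16, Mul(-8, q)))
Mul(653364, Pow(Function('U')(72, -720), -1)) = Mul(653364, Pow(Add(16, Mul(-8, 72)), -1)) = Mul(653364, Pow(Add(16, -576), -1)) = Mul(653364, Pow(-560, -1)) = Mul(653364, Rational(-1, 560)) = Rational(-163341, 140)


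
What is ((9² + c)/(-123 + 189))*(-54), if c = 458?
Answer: -441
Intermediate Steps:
((9² + c)/(-123 + 189))*(-54) = ((9² + 458)/(-123 + 189))*(-54) = ((81 + 458)/66)*(-54) = (539*(1/66))*(-54) = (49/6)*(-54) = -441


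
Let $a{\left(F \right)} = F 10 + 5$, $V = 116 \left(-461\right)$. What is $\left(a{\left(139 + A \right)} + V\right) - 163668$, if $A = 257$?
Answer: $-213179$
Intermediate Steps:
$V = -53476$
$a{\left(F \right)} = 5 + 10 F$ ($a{\left(F \right)} = 10 F + 5 = 5 + 10 F$)
$\left(a{\left(139 + A \right)} + V\right) - 163668 = \left(\left(5 + 10 \left(139 + 257\right)\right) - 53476\right) - 163668 = \left(\left(5 + 10 \cdot 396\right) - 53476\right) - 163668 = \left(\left(5 + 3960\right) - 53476\right) - 163668 = \left(3965 - 53476\right) - 163668 = -49511 - 163668 = -213179$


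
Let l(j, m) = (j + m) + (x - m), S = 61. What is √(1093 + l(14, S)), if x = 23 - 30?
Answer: 10*√11 ≈ 33.166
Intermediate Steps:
x = -7
l(j, m) = -7 + j (l(j, m) = (j + m) + (-7 - m) = -7 + j)
√(1093 + l(14, S)) = √(1093 + (-7 + 14)) = √(1093 + 7) = √1100 = 10*√11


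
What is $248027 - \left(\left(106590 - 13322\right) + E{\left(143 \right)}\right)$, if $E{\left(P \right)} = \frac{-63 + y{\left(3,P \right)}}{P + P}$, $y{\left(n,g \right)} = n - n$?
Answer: $\frac{44261137}{286} \approx 1.5476 \cdot 10^{5}$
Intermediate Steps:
$y{\left(n,g \right)} = 0$
$E{\left(P \right)} = - \frac{63}{2 P}$ ($E{\left(P \right)} = \frac{-63 + 0}{P + P} = - \frac{63}{2 P}$)
$248027 - \left(\left(106590 - 13322\right) + E{\left(143 \right)}\right) = 248027 - \left(\left(106590 - 13322\right) - \frac{63}{2 \cdot 143}\right) = 248027 - \left(\left(106590 - 13322\right) - \frac{63}{286}\right) = 248027 - \left(93268 - \frac{63}{286}\right) = 248027 - \frac{26674585}{286} = \frac{44261137}{286}$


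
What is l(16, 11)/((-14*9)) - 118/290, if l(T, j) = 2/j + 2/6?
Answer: -247787/602910 ≈ -0.41098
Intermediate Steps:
l(T, j) = ⅓ + 2/j (l(T, j) = 2/j + 2*(⅙) = 2/j + ⅓ = ⅓ + 2/j)
l(16, 11)/((-14*9)) - 118/290 = ((⅓)*(6 + 11)/11)/((-14*9)) - 118/290 = ((⅓)*(1/11)*17)/(-126) - 118*1/290 = (17/33)*(-1/126) - 59/145 = -17/4158 - 59/145 = -247787/602910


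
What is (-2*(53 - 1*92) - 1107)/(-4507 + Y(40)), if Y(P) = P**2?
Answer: 343/969 ≈ 0.35397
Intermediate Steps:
(-2*(53 - 1*92) - 1107)/(-4507 + Y(40)) = (-2*(53 - 1*92) - 1107)/(-4507 + 40**2) = (-2*(53 - 92) - 1107)/(-4507 + 1600) = (-2*(-39) - 1107)/(-2907) = (78 - 1107)*(-1/2907) = -1029*(-1/2907) = 343/969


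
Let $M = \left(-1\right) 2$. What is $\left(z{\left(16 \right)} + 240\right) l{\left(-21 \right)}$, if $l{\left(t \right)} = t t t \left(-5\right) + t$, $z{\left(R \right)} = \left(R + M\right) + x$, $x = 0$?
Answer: $11756136$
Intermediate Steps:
$M = -2$
$z{\left(R \right)} = -2 + R$ ($z{\left(R \right)} = \left(R - 2\right) + 0 = \left(-2 + R\right) + 0 = -2 + R$)
$l{\left(t \right)} = t - 5 t^{3}$ ($l{\left(t \right)} = t t^{2} \left(-5\right) + t = t \left(- 5 t^{2}\right) + t = - 5 t^{3} + t = t - 5 t^{3}$)
$\left(z{\left(16 \right)} + 240\right) l{\left(-21 \right)} = \left(\left(-2 + 16\right) + 240\right) \left(-21 - 5 \left(-21\right)^{3}\right) = \left(14 + 240\right) \left(-21 - -46305\right) = 254 \left(-21 + 46305\right) = 254 \cdot 46284 = 11756136$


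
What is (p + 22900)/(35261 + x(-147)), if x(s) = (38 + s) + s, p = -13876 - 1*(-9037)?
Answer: 18061/35005 ≈ 0.51595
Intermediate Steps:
p = -4839 (p = -13876 + 9037 = -4839)
x(s) = 38 + 2*s
(p + 22900)/(35261 + x(-147)) = (-4839 + 22900)/(35261 + (38 + 2*(-147))) = 18061/(35261 + (38 - 294)) = 18061/(35261 - 256) = 18061/35005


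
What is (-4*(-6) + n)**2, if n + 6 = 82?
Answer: 10000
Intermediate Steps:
n = 76 (n = -6 + 82 = 76)
(-4*(-6) + n)**2 = (-4*(-6) + 76)**2 = (24 + 76)**2 = 100**2 = 10000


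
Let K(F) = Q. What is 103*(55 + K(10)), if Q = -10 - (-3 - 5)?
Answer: 5459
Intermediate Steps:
Q = -2 (Q = -10 - 1*(-8) = -10 + 8 = -2)
K(F) = -2
103*(55 + K(10)) = 103*(55 - 2) = 103*53 = 5459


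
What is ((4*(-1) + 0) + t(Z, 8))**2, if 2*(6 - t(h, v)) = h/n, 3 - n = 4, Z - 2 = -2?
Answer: 4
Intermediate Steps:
Z = 0 (Z = 2 - 2 = 0)
n = -1 (n = 3 - 1*4 = 3 - 4 = -1)
t(h, v) = 6 + h/2 (t(h, v) = 6 - h/(2*(-1)) = 6 - h*(-1)/2 = 6 - (-1)*h/2 = 6 + h/2)
((4*(-1) + 0) + t(Z, 8))**2 = ((4*(-1) + 0) + (6 + (1/2)*0))**2 = ((-4 + 0) + (6 + 0))**2 = (-4 + 6)**2 = 2**2 = 4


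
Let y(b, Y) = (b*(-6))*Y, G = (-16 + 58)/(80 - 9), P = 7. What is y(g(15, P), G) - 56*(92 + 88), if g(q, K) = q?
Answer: -719460/71 ≈ -10133.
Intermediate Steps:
G = 42/71 ≈ 0.59155
y(b, Y) = -6*Y*b (y(b, Y) = (-6*b)*Y = -6*Y*b)
y(g(15, P), G) - 56*(92 + 88) = -6*42/71*15 - 56*(92 + 88) = -3780/71 - 56*180 = -3780/71 - 10080 = -719460/71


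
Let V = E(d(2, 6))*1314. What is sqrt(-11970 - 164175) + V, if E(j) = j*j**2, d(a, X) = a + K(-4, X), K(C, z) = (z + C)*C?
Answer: -283824 + I*sqrt(176145) ≈ -2.8382e+5 + 419.7*I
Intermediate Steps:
K(C, z) = C*(C + z) (K(C, z) = (C + z)*C = C*(C + z))
d(a, X) = 16 + a - 4*X (d(a, X) = a - 4*(-4 + X) = a + (16 - 4*X) = 16 + a - 4*X)
E(j) = j**3
V = -283824 (V = (16 + 2 - 4*6)**3*1314 = (16 + 2 - 24)**3*1314 = (-6)**3*1314 = -216*1314 = -283824)
sqrt(-11970 - 164175) + V = sqrt(-11970 - 164175) - 283824 = sqrt(-176145) - 283824 = I*sqrt(176145) - 283824 = -283824 + I*sqrt(176145)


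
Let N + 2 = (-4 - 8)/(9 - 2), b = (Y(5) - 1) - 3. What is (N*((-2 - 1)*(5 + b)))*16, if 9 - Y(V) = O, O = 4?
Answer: 7488/7 ≈ 1069.7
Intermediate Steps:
Y(V) = 5 (Y(V) = 9 - 1*4 = 9 - 4 = 5)
b = 1 (b = (5 - 1) - 3 = 4 - 3 = 1)
N = -26/7 (N = -2 + (-4 - 8)/(9 - 2) = -2 - 12/7 = -26/7 ≈ -3.7143)
(N*((-2 - 1)*(5 + b)))*16 = -26*(-2 - 1)*(5 + 1)/7*16 = -(-78)*6/7*16 = -26/7*(-18)*16 = (468/7)*16 = 7488/7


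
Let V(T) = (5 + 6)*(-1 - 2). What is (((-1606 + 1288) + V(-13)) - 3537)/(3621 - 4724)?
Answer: 3888/1103 ≈ 3.5249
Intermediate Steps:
V(T) = -33 (V(T) = 11*(-3) = -33)
(((-1606 + 1288) + V(-13)) - 3537)/(3621 - 4724) = (((-1606 + 1288) - 33) - 3537)/(3621 - 4724) = ((-318 - 33) - 3537)/(-1103) = (-351 - 3537)*(-1/1103) = -3888*(-1/1103) = 3888/1103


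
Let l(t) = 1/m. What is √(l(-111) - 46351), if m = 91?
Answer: 6*I*√10662015/91 ≈ 215.29*I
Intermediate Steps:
l(t) = 1/91
√(l(-111) - 46351) = √(1/91 - 46351) = √(-4217940/91) = 6*I*√10662015/91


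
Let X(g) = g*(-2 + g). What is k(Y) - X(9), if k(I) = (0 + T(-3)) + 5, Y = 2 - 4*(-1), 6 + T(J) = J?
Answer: -67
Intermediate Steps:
T(J) = -6 + J
Y = 6 (Y = 2 + 4 = 6)
k(I) = -4 (k(I) = (0 + (-6 - 3)) + 5 = (0 - 9) + 5 = -9 + 5 = -4)
k(Y) - X(9) = -4 - 9*(-2 + 9) = -4 - 9*7 = -4 - 1*63 = -4 - 63 = -67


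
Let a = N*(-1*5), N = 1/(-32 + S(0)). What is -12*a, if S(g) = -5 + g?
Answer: -60/37 ≈ -1.6216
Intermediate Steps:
N = -1/37 (N = 1/(-32 + (-5 + 0)) = 1/(-32 - 5) = 1/(-37) = -1/37 ≈ -0.027027)
a = 5/37 (a = -(-1)*5/37 = -1/37*(-5) = 5/37 ≈ 0.13514)
-12*a = -12*5/37 = -60/37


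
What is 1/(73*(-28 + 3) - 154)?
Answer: -1/1979 ≈ -0.00050531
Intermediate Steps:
1/(73*(-28 + 3) - 154) = 1/(73*(-25) - 154) = 1/(-1825 - 154) = 1/(-1979) = -1/1979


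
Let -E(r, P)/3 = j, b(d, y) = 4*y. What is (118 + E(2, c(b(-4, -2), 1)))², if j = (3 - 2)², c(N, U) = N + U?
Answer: 13225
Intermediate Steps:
j = 1 (j = 1² = 1)
E(r, P) = -3 (E(r, P) = -3*1 = -3)
(118 + E(2, c(b(-4, -2), 1)))² = (118 - 3)² = 115² = 13225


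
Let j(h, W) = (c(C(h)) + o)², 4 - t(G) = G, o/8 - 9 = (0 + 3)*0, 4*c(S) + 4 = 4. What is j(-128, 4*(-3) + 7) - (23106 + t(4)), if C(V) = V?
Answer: -17922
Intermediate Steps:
c(S) = 0 (c(S) = -1 + (¼)*4 = -1 + 1 = 0)
o = 72 (o = 72 + 8*((0 + 3)*0) = 72 + 8*(3*0) = 72 + 8*0 = 72 + 0 = 72)
t(G) = 4 - G
j(h, W) = 5184 (j(h, W) = (0 + 72)² = 72² = 5184)
j(-128, 4*(-3) + 7) - (23106 + t(4)) = 5184 - (23106 + (4 - 1*4)) = 5184 - (23106 + (4 - 4)) = 5184 - (23106 + 0) = 5184 - 1*23106 = 5184 - 23106 = -17922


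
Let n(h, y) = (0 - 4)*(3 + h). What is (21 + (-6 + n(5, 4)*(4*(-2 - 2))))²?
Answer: 277729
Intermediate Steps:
n(h, y) = -12 - 4*h (n(h, y) = -4*(3 + h) = -12 - 4*h)
(21 + (-6 + n(5, 4)*(4*(-2 - 2))))² = (21 + (-6 + (-12 - 4*5)*(4*(-2 - 2))))² = (21 + (-6 + (-12 - 20)*(4*(-4))))² = (21 + (-6 - 32*(-16)))² = (21 + (-6 + 512))² = (21 + 506)² = 527² = 277729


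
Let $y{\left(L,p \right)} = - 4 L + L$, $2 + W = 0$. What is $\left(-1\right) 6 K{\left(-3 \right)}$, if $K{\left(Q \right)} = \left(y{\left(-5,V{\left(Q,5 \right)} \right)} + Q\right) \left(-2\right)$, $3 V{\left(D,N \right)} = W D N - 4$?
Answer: $144$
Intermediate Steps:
$W = -2$ ($W = -2 + 0 = -2$)
$V{\left(D,N \right)} = - \frac{4}{3} - \frac{2 D N}{3}$ ($V{\left(D,N \right)} = \frac{- 2 D N - 4}{3} = \frac{-4 - 2 D N}{3} = - \frac{4}{3} - \frac{2 D N}{3}$)
$y{\left(L,p \right)} = - 3 L$
$K{\left(Q \right)} = -30 - 2 Q$ ($K{\left(Q \right)} = \left(\left(-3\right) \left(-5\right) + Q\right) \left(-2\right) = \left(15 + Q\right) \left(-2\right) = -30 - 2 Q$)
$\left(-1\right) 6 K{\left(-3 \right)} = \left(-1\right) 6 \left(-30 - -6\right) = - 6 \left(-30 + 6\right) = \left(-6\right) \left(-24\right) = 144$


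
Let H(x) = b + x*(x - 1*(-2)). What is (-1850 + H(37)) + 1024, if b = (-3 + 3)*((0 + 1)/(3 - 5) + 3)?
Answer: 617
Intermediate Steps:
b = 0 (b = 0*(1/(-2) + 3) = 0*(1*(-½) + 3) = 0*(-½ + 3) = 0*(5/2) = 0)
H(x) = x*(2 + x) (H(x) = 0 + x*(x - 1*(-2)) = 0 + x*(x + 2) = 0 + x*(2 + x) = x*(2 + x))
(-1850 + H(37)) + 1024 = (-1850 + 37*(2 + 37)) + 1024 = (-1850 + 37*39) + 1024 = (-1850 + 1443) + 1024 = -407 + 1024 = 617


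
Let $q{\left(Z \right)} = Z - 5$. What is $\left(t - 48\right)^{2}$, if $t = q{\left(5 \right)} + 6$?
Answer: $1764$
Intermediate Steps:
$q{\left(Z \right)} = -5 + Z$
$t = 6$ ($t = \left(-5 + 5\right) + 6 = 0 + 6 = 6$)
$\left(t - 48\right)^{2} = \left(6 - 48\right)^{2} = \left(-42\right)^{2} = 1764$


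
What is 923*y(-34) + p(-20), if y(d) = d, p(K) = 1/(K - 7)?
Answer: -847315/27 ≈ -31382.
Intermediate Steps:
p(K) = 1/(-7 + K)
923*y(-34) + p(-20) = 923*(-34) + 1/(-7 - 20) = -31382 + 1/(-27) = -31382 - 1/27 = -847315/27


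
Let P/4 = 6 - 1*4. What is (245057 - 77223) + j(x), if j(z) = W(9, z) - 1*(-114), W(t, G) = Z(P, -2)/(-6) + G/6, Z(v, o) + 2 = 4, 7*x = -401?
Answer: 7053401/42 ≈ 1.6794e+5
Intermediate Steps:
P = 8 (P = 4*(6 - 1*4) = 4*(6 - 4) = 4*2 = 8)
x = -401/7 (x = (⅐)*(-401) = -401/7 ≈ -57.286)
Z(v, o) = 2 (Z(v, o) = -2 + 4 = 2)
W(t, G) = -⅓ + G/6 (W(t, G) = 2/(-6) + G/6 = 2*(-⅙) + G*(⅙) = -⅓ + G/6)
j(z) = 341/3 + z/6 (j(z) = (-⅓ + z/6) - 1*(-114) = (-⅓ + z/6) + 114 = 341/3 + z/6)
(245057 - 77223) + j(x) = (245057 - 77223) + (341/3 + (⅙)*(-401/7)) = 167834 + (341/3 - 401/42) = 167834 + 4373/42 = 7053401/42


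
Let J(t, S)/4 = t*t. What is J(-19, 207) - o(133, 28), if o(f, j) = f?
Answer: 1311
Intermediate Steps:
J(t, S) = 4*t² (J(t, S) = 4*(t*t) = 4*t²)
J(-19, 207) - o(133, 28) = 4*(-19)² - 1*133 = 4*361 - 133 = 1444 - 133 = 1311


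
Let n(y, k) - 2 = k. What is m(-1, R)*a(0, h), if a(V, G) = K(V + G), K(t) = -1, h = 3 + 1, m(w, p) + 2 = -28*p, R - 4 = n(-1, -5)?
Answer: 30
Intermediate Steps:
n(y, k) = 2 + k
R = 1 (R = 4 + (2 - 5) = 4 - 3 = 1)
m(w, p) = -2 - 28*p
h = 4
a(V, G) = -1
m(-1, R)*a(0, h) = (-2 - 28*1)*(-1) = (-2 - 28)*(-1) = -30*(-1) = 30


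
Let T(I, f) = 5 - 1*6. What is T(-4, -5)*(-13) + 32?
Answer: 45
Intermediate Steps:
T(I, f) = -1 (T(I, f) = 5 - 6 = -1)
T(-4, -5)*(-13) + 32 = -1*(-13) + 32 = 13 + 32 = 45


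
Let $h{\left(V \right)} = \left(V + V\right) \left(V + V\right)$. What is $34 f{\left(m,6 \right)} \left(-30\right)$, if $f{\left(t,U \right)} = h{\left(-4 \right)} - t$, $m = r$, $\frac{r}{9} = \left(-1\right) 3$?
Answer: $-92820$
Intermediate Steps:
$r = -27$ ($r = 9 \left(\left(-1\right) 3\right) = 9 \left(-3\right) = -27$)
$h{\left(V \right)} = 4 V^{2}$ ($h{\left(V \right)} = 2 V 2 V = 4 V^{2}$)
$m = -27$
$f{\left(t,U \right)} = 64 - t$ ($f{\left(t,U \right)} = 4 \left(-4\right)^{2} - t = 4 \cdot 16 - t = 64 - t$)
$34 f{\left(m,6 \right)} \left(-30\right) = 34 \left(64 - -27\right) \left(-30\right) = 34 \left(64 + 27\right) \left(-30\right) = 34 \cdot 91 \left(-30\right) = 3094 \left(-30\right) = -92820$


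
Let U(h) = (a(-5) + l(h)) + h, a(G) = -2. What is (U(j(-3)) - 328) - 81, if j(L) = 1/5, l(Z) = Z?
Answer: -2053/5 ≈ -410.60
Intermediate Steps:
j(L) = 1/5
U(h) = -2 + 2*h (U(h) = (-2 + h) + h = -2 + 2*h)
(U(j(-3)) - 328) - 81 = ((-2 + 2*(1/5)) - 328) - 81 = ((-2 + 2/5) - 328) - 81 = (-8/5 - 328) - 81 = -1648/5 - 81 = -2053/5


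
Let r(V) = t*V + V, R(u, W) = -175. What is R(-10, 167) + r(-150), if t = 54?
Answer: -8425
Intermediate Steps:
r(V) = 55*V (r(V) = 54*V + V = 55*V)
R(-10, 167) + r(-150) = -175 + 55*(-150) = -175 - 8250 = -8425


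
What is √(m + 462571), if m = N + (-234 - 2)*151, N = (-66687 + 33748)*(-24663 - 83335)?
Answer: √3557773057 ≈ 59647.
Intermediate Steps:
N = 3557346122 (N = -32939*(-107998) = 3557346122)
m = 3557310486 (m = 3557346122 + (-234 - 2)*151 = 3557346122 - 236*151 = 3557346122 - 35636 = 3557310486)
√(m + 462571) = √(3557310486 + 462571) = √3557773057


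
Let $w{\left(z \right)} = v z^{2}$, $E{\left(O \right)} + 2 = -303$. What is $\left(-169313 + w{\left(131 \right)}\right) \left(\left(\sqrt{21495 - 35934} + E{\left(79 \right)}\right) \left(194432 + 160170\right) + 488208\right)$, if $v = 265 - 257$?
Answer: $3447984499050 - 11356129050 i \sqrt{14439} \approx 3.448 \cdot 10^{12} - 1.3646 \cdot 10^{12} i$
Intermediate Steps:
$v = 8$ ($v = 265 - 257 = 8$)
$E{\left(O \right)} = -305$ ($E{\left(O \right)} = -2 - 303 = -305$)
$w{\left(z \right)} = 8 z^{2}$
$\left(-169313 + w{\left(131 \right)}\right) \left(\left(\sqrt{21495 - 35934} + E{\left(79 \right)}\right) \left(194432 + 160170\right) + 488208\right) = \left(-169313 + 8 \cdot 131^{2}\right) \left(\left(\sqrt{21495 - 35934} - 305\right) \left(194432 + 160170\right) + 488208\right) = \left(-169313 + 8 \cdot 17161\right) \left(\left(\sqrt{-14439} - 305\right) 354602 + 488208\right) = \left(-169313 + 137288\right) \left(\left(i \sqrt{14439} - 305\right) 354602 + 488208\right) = - 32025 \left(\left(-305 + i \sqrt{14439}\right) 354602 + 488208\right) = - 32025 \left(\left(-108153610 + 354602 i \sqrt{14439}\right) + 488208\right) = - 32025 \left(-107665402 + 354602 i \sqrt{14439}\right) = 3447984499050 - 11356129050 i \sqrt{14439}$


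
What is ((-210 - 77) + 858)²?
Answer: 326041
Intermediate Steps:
((-210 - 77) + 858)² = (-287 + 858)² = 571² = 326041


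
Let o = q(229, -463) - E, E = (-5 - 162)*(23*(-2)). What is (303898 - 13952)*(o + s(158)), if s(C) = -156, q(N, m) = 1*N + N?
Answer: -2139801480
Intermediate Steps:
q(N, m) = 2*N (q(N, m) = N + N = 2*N)
E = 7682 (E = -167*(-46) = 7682)
o = -7224 (o = 2*229 - 1*7682 = 458 - 7682 = -7224)
(303898 - 13952)*(o + s(158)) = (303898 - 13952)*(-7224 - 156) = 289946*(-7380) = -2139801480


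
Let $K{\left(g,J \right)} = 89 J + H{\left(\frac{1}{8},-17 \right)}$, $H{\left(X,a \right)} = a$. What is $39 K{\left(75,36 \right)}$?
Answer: $124293$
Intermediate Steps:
$K{\left(g,J \right)} = -17 + 89 J$ ($K{\left(g,J \right)} = 89 J - 17 = -17 + 89 J$)
$39 K{\left(75,36 \right)} = 39 \left(-17 + 89 \cdot 36\right) = 39 \left(-17 + 3204\right) = 39 \cdot 3187 = 124293$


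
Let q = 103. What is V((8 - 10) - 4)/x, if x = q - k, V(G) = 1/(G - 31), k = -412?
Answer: -1/19055 ≈ -5.2480e-5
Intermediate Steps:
V(G) = 1/(-31 + G)
x = 515 (x = 103 - 1*(-412) = 103 + 412 = 515)
V((8 - 10) - 4)/x = 1/((-31 + ((8 - 10) - 4))*515) = (1/515)/(-31 + (-2 - 4)) = (1/515)/(-31 - 6) = (1/515)/(-37) = -1/37*1/515 = -1/19055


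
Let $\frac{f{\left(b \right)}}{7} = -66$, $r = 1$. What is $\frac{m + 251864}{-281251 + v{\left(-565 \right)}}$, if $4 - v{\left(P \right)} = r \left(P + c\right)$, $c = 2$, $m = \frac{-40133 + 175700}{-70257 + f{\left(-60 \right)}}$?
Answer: $- \frac{5937144883}{6616563932} \approx -0.89732$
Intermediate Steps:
$f{\left(b \right)} = -462$ ($f{\left(b \right)} = 7 \left(-66\right) = -462$)
$m = - \frac{45189}{23573}$ ($m = \frac{-40133 + 175700}{-70257 - 462} = \frac{135567}{-70719} = 135567 \left(- \frac{1}{70719}\right) = - \frac{45189}{23573} \approx -1.917$)
$v{\left(P \right)} = 2 - P$ ($v{\left(P \right)} = 4 - 1 \left(P + 2\right) = 4 - 1 \left(2 + P\right) = 4 - \left(2 + P\right) = 2 - P$)
$\frac{m + 251864}{-281251 + v{\left(-565 \right)}} = \frac{- \frac{45189}{23573} + 251864}{-281251 + \left(2 - -565\right)} = \frac{5937144883}{23573 \left(-281251 + \left(2 + 565\right)\right)} = \frac{5937144883}{23573 \left(-281251 + 567\right)} = \frac{5937144883}{23573 \left(-280684\right)} = \frac{5937144883}{23573} \left(- \frac{1}{280684}\right) = - \frac{5937144883}{6616563932}$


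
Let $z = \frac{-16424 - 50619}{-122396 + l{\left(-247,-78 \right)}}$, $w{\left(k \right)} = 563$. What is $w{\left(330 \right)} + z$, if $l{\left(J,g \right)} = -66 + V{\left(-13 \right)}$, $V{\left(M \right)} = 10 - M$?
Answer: $\frac{69000200}{122439} \approx 563.55$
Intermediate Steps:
$l{\left(J,g \right)} = -43$ ($l{\left(J,g \right)} = -66 + \left(10 - -13\right) = -66 + \left(10 + 13\right) = -66 + 23 = -43$)
$z = \frac{67043}{122439}$ ($z = \frac{-16424 - 50619}{-122396 - 43} = - \frac{67043}{-122439} = \left(-67043\right) \left(- \frac{1}{122439}\right) = \frac{67043}{122439} \approx 0.54756$)
$w{\left(330 \right)} + z = 563 + \frac{67043}{122439} = \frac{69000200}{122439}$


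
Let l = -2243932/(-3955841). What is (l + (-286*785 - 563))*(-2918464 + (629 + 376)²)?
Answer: 1699180109218113379/3955841 ≈ 4.2954e+11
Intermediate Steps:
l = 2243932/3955841 (l = -2243932*(-1/3955841) = 2243932/3955841 ≈ 0.56725)
(l + (-286*785 - 563))*(-2918464 + (629 + 376)²) = (2243932/3955841 + (-286*785 - 563))*(-2918464 + (629 + 376)²) = (2243932/3955841 + (-224510 - 563))*(-2918464 + 1005²) = (2243932/3955841 - 225073)*(-2918464 + 1010025) = -890350757461/3955841*(-1908439) = 1699180109218113379/3955841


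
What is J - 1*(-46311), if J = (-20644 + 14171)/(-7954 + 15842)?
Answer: 365294695/7888 ≈ 46310.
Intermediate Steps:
J = -6473/7888 ≈ -0.82061
J - 1*(-46311) = -6473/7888 - 1*(-46311) = -6473/7888 + 46311 = 365294695/7888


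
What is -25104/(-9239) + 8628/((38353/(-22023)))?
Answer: -1754580634404/354343367 ≈ -4951.6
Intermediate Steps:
-25104/(-9239) + 8628/((38353/(-22023))) = -25104*(-1/9239) + 8628/((38353*(-1/22023))) = 25104/9239 + 8628/(-38353/22023) = 25104/9239 + 8628*(-22023/38353) = 25104/9239 - 190014444/38353 = -1754580634404/354343367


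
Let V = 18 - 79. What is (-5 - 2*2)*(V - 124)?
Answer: 1665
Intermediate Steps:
V = -61
(-5 - 2*2)*(V - 124) = (-5 - 2*2)*(-61 - 124) = (-5 - 4)*(-185) = -9*(-185) = 1665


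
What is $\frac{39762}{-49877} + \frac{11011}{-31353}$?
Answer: $- \frac{256550519}{223399083} \approx -1.1484$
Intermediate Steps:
$\frac{39762}{-49877} + \frac{11011}{-31353} = 39762 \left(- \frac{1}{49877}\right) + 11011 \left(- \frac{1}{31353}\right) = - \frac{39762}{49877} - \frac{1573}{4479} = - \frac{256550519}{223399083}$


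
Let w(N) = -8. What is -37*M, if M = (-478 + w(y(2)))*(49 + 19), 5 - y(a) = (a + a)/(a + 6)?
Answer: 1222776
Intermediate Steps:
y(a) = 5 - 2*a/(6 + a) (y(a) = 5 - (a + a)/(a + 6) = 5 - 2*a/(6 + a))
M = -33048 (M = (-478 - 8)*(49 + 19) = -486*68 = -33048)
-37*M = -37*(-33048) = 1222776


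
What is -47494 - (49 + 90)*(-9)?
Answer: -46243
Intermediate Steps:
-47494 - (49 + 90)*(-9) = -47494 - 139*(-9) = -47494 - 1*(-1251) = -47494 + 1251 = -46243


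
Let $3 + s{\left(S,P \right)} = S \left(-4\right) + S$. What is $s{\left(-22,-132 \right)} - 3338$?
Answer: $-3275$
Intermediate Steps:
$s{\left(S,P \right)} = -3 - 3 S$ ($s{\left(S,P \right)} = -3 + \left(S \left(-4\right) + S\right) = -3 + \left(- 4 S + S\right) = -3 - 3 S$)
$s{\left(-22,-132 \right)} - 3338 = \left(-3 - -66\right) - 3338 = \left(-3 + 66\right) - 3338 = 63 - 3338 = -3275$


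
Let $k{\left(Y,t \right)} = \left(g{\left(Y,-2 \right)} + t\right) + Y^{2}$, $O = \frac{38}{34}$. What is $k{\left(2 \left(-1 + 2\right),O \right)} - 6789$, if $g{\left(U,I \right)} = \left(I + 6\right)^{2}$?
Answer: $- \frac{115054}{17} \approx -6767.9$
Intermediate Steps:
$g{\left(U,I \right)} = \left(6 + I\right)^{2}$
$O = \frac{19}{17}$ ($O = 38 \cdot \frac{1}{34} = \frac{19}{17} \approx 1.1176$)
$k{\left(Y,t \right)} = 16 + t + Y^{2}$ ($k{\left(Y,t \right)} = \left(\left(6 - 2\right)^{2} + t\right) + Y^{2} = \left(4^{2} + t\right) + Y^{2} = \left(16 + t\right) + Y^{2} = 16 + t + Y^{2}$)
$k{\left(2 \left(-1 + 2\right),O \right)} - 6789 = \left(16 + \frac{19}{17} + \left(2 \left(-1 + 2\right)\right)^{2}\right) - 6789 = \left(16 + \frac{19}{17} + \left(2 \cdot 1\right)^{2}\right) - 6789 = \left(16 + \frac{19}{17} + 2^{2}\right) - 6789 = \left(16 + \frac{19}{17} + 4\right) - 6789 = \frac{359}{17} - 6789 = - \frac{115054}{17}$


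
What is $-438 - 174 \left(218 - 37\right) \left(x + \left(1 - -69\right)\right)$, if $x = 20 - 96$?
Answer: $188526$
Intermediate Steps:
$x = -76$ ($x = 20 - 96 = -76$)
$-438 - 174 \left(218 - 37\right) \left(x + \left(1 - -69\right)\right) = -438 - 174 \left(218 - 37\right) \left(-76 + \left(1 - -69\right)\right) = -438 - 174 \cdot 181 \left(-76 + \left(1 + 69\right)\right) = -438 - 174 \cdot 181 \left(-76 + 70\right) = -438 - 174 \cdot 181 \left(-6\right) = -438 - -188964 = -438 + 188964 = 188526$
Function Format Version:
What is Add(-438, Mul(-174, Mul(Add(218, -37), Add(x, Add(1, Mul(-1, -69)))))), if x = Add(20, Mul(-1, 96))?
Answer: 188526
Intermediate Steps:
x = -76 (x = Add(20, -96) = -76)
Add(-438, Mul(-174, Mul(Add(218, -37), Add(x, Add(1, Mul(-1, -69)))))) = Add(-438, Mul(-174, Mul(Add(218, -37), Add(-76, Add(1, Mul(-1, -69)))))) = Add(-438, Mul(-174, Mul(181, Add(-76, Add(1, 69))))) = Add(-438, Mul(-174, Mul(181, Add(-76, 70)))) = Add(-438, Mul(-174, Mul(181, -6))) = Add(-438, Mul(-174, -1086)) = Add(-438, 188964) = 188526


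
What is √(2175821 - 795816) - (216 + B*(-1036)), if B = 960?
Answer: 994344 + 11*√11405 ≈ 9.9552e+5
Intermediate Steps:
√(2175821 - 795816) - (216 + B*(-1036)) = √(2175821 - 795816) - (216 + 960*(-1036)) = √1380005 - (216 - 994560) = 11*√11405 - 1*(-994344) = 11*√11405 + 994344 = 994344 + 11*√11405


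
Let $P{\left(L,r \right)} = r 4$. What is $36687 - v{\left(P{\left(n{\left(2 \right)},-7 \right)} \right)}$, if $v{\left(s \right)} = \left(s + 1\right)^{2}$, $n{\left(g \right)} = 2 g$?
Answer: $35958$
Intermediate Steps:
$P{\left(L,r \right)} = 4 r$
$v{\left(s \right)} = \left(1 + s\right)^{2}$
$36687 - v{\left(P{\left(n{\left(2 \right)},-7 \right)} \right)} = 36687 - \left(1 + 4 \left(-7\right)\right)^{2} = 36687 - \left(1 - 28\right)^{2} = 36687 - \left(-27\right)^{2} = 36687 - 729 = 35958$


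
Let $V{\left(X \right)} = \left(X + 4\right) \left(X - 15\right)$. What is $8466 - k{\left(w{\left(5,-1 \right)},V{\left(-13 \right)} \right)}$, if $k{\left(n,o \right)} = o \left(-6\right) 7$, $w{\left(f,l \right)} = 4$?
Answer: $19050$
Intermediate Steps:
$V{\left(X \right)} = \left(-15 + X\right) \left(4 + X\right)$ ($V{\left(X \right)} = \left(4 + X\right) \left(X - 15\right) = \left(4 + X\right) \left(-15 + X\right) = \left(-15 + X\right) \left(4 + X\right)$)
$k{\left(n,o \right)} = - 42 o$ ($k{\left(n,o \right)} = - 6 o 7 = - 42 o$)
$8466 - k{\left(w{\left(5,-1 \right)},V{\left(-13 \right)} \right)} = 8466 - - 42 \left(-60 + \left(-13\right)^{2} - -143\right) = 8466 - - 42 \left(-60 + 169 + 143\right) = 8466 - \left(-42\right) 252 = 8466 - -10584 = 8466 + 10584 = 19050$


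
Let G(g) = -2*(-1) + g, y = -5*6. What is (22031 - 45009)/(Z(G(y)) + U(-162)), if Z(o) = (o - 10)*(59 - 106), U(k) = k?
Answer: -11489/812 ≈ -14.149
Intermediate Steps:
y = -30
G(g) = 2 + g
Z(o) = 470 - 47*o (Z(o) = (-10 + o)*(-47) = 470 - 47*o)
(22031 - 45009)/(Z(G(y)) + U(-162)) = (22031 - 45009)/((470 - 47*(2 - 30)) - 162) = -22978/((470 - 47*(-28)) - 162) = -22978/((470 + 1316) - 162) = -22978/(1786 - 162) = -22978/1624 = -22978*1/1624 = -11489/812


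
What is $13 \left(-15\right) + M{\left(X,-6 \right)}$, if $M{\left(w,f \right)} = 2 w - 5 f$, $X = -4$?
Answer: $-173$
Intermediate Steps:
$M{\left(w,f \right)} = - 5 f + 2 w$
$13 \left(-15\right) + M{\left(X,-6 \right)} = 13 \left(-15\right) + \left(\left(-5\right) \left(-6\right) + 2 \left(-4\right)\right) = -195 + \left(30 - 8\right) = -195 + 22 = -173$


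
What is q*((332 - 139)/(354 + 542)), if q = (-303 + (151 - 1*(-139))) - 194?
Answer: -39951/896 ≈ -44.588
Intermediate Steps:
q = -207 (q = (-303 + (151 + 139)) - 194 = (-303 + 290) - 194 = -13 - 194 = -207)
q*((332 - 139)/(354 + 542)) = -207*(332 - 139)/(354 + 542) = -39951/896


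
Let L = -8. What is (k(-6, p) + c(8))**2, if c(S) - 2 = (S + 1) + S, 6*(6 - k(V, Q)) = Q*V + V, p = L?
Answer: 324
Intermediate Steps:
p = -8
k(V, Q) = 6 - V/6 - Q*V/6 (k(V, Q) = 6 - (Q*V + V)/6 = 6 - (V + Q*V)/6 = 6 + (-V/6 - Q*V/6) = 6 - V/6 - Q*V/6)
c(S) = 3 + 2*S (c(S) = 2 + ((S + 1) + S) = 2 + ((1 + S) + S) = 2 + (1 + 2*S) = 3 + 2*S)
(k(-6, p) + c(8))**2 = ((6 - 1/6*(-6) - 1/6*(-8)*(-6)) + (3 + 2*8))**2 = ((6 + 1 - 8) + (3 + 16))**2 = (-1 + 19)**2 = 18**2 = 324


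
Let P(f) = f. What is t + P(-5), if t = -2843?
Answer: -2848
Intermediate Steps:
t + P(-5) = -2843 - 5 = -2848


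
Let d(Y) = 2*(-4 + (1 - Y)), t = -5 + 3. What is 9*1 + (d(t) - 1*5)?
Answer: 2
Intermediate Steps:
t = -2
d(Y) = -6 - 2*Y (d(Y) = 2*(-3 - Y) = -6 - 2*Y)
9*1 + (d(t) - 1*5) = 9*1 + ((-6 - 2*(-2)) - 1*5) = 9 + ((-6 + 4) - 5) = 9 + (-2 - 5) = 9 - 7 = 2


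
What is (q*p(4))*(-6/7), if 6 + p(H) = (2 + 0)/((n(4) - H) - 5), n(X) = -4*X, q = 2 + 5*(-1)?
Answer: -2736/175 ≈ -15.634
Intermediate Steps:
q = -3 (q = 2 - 5 = -3)
p(H) = -6 + 2/(-21 - H) (p(H) = -6 + (2 + 0)/((-4*4 - H) - 5) = -6 + 2/((-16 - H) - 5) = -6 + 2/(-21 - H))
(q*p(4))*(-6/7) = (-6*(-64 - 3*4)/(21 + 4))*(-6/7) = (-6*(-64 - 12)/25)*(-6*⅐) = -6*(-76)/25*(-6/7) = -3*(-152/25)*(-6/7) = (456/25)*(-6/7) = -2736/175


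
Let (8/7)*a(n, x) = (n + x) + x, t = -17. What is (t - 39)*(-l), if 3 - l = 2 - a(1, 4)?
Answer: 497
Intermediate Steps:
a(n, x) = 7*x/4 + 7*n/8 (a(n, x) = 7*((n + x) + x)/8 = 7*(n + 2*x)/8 = 7*x/4 + 7*n/8)
l = 71/8 (l = 3 - (2 - ((7/4)*4 + (7/8)*1)) = 3 - (2 - (7 + 7/8)) = 3 - (2 - 1*63/8) = 3 - (2 - 63/8) = 3 - 1*(-47/8) = 3 + 47/8 = 71/8 ≈ 8.8750)
(t - 39)*(-l) = (-17 - 39)*(-1*71/8) = -56*(-71/8) = 497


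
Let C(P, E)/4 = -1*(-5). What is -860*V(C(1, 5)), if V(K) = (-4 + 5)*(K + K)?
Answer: -34400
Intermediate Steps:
C(P, E) = 20 (C(P, E) = 4*(-1*(-5)) = 4*5 = 20)
V(K) = 2*K (V(K) = 1*(2*K) = 2*K)
-860*V(C(1, 5)) = -1720*20 = -860*40 = -34400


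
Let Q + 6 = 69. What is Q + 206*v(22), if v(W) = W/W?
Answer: 269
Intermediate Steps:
v(W) = 1
Q = 63 (Q = -6 + 69 = 63)
Q + 206*v(22) = 63 + 206*1 = 63 + 206 = 269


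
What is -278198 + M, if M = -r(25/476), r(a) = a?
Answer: -132422273/476 ≈ -2.7820e+5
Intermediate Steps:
M = -25/476 ≈ -0.052521
-278198 + M = -278198 - 25/476 = -132422273/476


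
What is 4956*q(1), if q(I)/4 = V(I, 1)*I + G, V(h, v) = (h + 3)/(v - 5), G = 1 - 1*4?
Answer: -79296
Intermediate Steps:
G = -3 (G = 1 - 4 = -3)
V(h, v) = (3 + h)/(-5 + v)
q(I) = -12 + 4*I*(-¾ - I/4) (q(I) = 4*(((3 + I)/(-5 + 1))*I - 3) = 4*(((3 + I)/(-4))*I - 3) = 4*((-(3 + I)/4)*I - 3) = 4*((-¾ - I/4)*I - 3) = 4*(I*(-¾ - I/4) - 3) = 4*(-3 + I*(-¾ - I/4)) = -12 + 4*I*(-¾ - I/4))
4956*q(1) = 4956*(-12 - 1*1*(3 + 1)) = 4956*(-12 - 1*1*4) = 4956*(-12 - 4) = 4956*(-16) = -79296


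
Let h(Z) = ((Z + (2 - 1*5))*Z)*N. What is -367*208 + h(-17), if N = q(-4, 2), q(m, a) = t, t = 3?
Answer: -75316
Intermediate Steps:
q(m, a) = 3
N = 3
h(Z) = 3*Z*(-3 + Z) (h(Z) = ((Z + (2 - 1*5))*Z)*3 = ((Z + (2 - 5))*Z)*3 = ((Z - 3)*Z)*3 = ((-3 + Z)*Z)*3 = (Z*(-3 + Z))*3 = 3*Z*(-3 + Z))
-367*208 + h(-17) = -367*208 + 3*(-17)*(-3 - 17) = -76336 + 3*(-17)*(-20) = -76336 + 1020 = -75316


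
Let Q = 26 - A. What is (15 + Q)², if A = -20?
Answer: 3721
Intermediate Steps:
Q = 46 (Q = 26 - 1*(-20) = 26 + 20 = 46)
(15 + Q)² = (15 + 46)² = 61² = 3721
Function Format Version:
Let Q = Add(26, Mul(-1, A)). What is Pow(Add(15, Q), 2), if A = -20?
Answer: 3721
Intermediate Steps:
Q = 46 (Q = Add(26, Mul(-1, -20)) = Add(26, 20) = 46)
Pow(Add(15, Q), 2) = Pow(Add(15, 46), 2) = Pow(61, 2) = 3721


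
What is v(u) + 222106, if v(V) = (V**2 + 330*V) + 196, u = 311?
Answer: 421653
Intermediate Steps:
v(V) = 196 + V**2 + 330*V
v(u) + 222106 = (196 + 311**2 + 330*311) + 222106 = (196 + 96721 + 102630) + 222106 = 199547 + 222106 = 421653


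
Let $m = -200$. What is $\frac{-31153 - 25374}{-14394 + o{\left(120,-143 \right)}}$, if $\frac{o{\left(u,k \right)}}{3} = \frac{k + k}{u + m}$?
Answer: $\frac{2261080}{575331} \approx 3.93$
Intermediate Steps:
$o{\left(u,k \right)} = \frac{6 k}{-200 + u}$ ($o{\left(u,k \right)} = 3 \frac{k + k}{u - 200} = 3 \frac{2 k}{-200 + u} = \frac{6 k}{-200 + u}$)
$\frac{-31153 - 25374}{-14394 + o{\left(120,-143 \right)}} = \frac{-31153 - 25374}{-14394 + 6 \left(-143\right) \frac{1}{-200 + 120}} = - \frac{56527}{-14394 + 6 \left(-143\right) \frac{1}{-80}} = - \frac{56527}{-14394 + 6 \left(-143\right) \left(- \frac{1}{80}\right)} = - \frac{56527}{-14394 + \frac{429}{40}} = - \frac{56527}{- \frac{575331}{40}} = \left(-56527\right) \left(- \frac{40}{575331}\right) = \frac{2261080}{575331}$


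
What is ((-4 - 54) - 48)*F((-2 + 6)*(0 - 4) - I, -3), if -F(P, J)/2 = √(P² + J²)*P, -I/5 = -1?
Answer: -66780*√2 ≈ -94441.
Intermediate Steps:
I = 5 (I = -5*(-1) = 5)
F(P, J) = -2*P*√(J² + P²) (F(P, J) = -2*√(P² + J²)*P = -2*√(J² + P²)*P = -2*P*√(J² + P²))
((-4 - 54) - 48)*F((-2 + 6)*(0 - 4) - I, -3) = ((-4 - 54) - 48)*(-2*((-2 + 6)*(0 - 4) - 1*5)*√((-3)² + ((-2 + 6)*(0 - 4) - 1*5)²)) = (-58 - 48)*(-2*(4*(-4) - 5)*√(9 + (4*(-4) - 5)²)) = -(-212)*(-16 - 5)*√(9 + (-16 - 5)²) = -(-212)*(-21)*√(9 + (-21)²) = -(-212)*(-21)*√(9 + 441) = -(-212)*(-21)*√450 = -(-212)*(-21)*15*√2 = -66780*√2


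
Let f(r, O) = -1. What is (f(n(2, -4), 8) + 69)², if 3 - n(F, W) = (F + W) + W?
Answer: 4624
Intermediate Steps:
n(F, W) = 3 - F - 2*W (n(F, W) = 3 - ((F + W) + W) = 3 - (F + 2*W) = 3 + (-F - 2*W) = 3 - F - 2*W)
(f(n(2, -4), 8) + 69)² = (-1 + 69)² = 68² = 4624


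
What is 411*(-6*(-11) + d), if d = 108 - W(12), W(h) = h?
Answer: 66582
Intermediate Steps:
d = 96 (d = 108 - 1*12 = 108 - 12 = 96)
411*(-6*(-11) + d) = 411*(-6*(-11) + 96) = 411*(66 + 96) = 411*162 = 66582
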